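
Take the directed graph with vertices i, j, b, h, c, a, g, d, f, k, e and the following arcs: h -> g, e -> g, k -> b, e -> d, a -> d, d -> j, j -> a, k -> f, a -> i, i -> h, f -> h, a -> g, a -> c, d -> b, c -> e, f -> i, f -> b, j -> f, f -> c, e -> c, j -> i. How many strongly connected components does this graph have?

6

{a, c, d, e, f, j} are all mutually reachable — one SCC of size 6.
{b} is an SCC by itself.
{k} is an SCC by itself.
{i} is an SCC by itself.
{g} is an SCC by itself.
(and 1 more singleton SCC)
That gives 6 strongly connected components.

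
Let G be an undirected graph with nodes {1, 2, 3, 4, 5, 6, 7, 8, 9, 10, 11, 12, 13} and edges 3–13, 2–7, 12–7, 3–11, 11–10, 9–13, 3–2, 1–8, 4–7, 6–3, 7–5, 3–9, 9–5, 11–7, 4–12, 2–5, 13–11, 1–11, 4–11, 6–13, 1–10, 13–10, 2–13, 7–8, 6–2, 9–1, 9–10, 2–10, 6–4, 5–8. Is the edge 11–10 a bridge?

After removing 11–10, the path 11-1-10 still connects them, so the edge is not a bridge.

No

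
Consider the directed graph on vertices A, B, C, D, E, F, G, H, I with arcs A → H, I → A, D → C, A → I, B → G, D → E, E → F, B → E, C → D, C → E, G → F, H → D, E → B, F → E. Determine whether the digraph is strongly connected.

No

There is no directed path from H to A, so the graph is not strongly connected.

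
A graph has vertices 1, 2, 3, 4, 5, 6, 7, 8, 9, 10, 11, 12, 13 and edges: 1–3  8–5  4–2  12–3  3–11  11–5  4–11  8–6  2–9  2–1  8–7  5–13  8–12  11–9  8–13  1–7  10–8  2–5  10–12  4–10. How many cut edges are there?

The edges on the cycle 4-2-1-3-12-8-10-4 are not bridges since each lies on that cycle.
But removing 8–6 disconnects 8 from 6 — this is a bridge.

1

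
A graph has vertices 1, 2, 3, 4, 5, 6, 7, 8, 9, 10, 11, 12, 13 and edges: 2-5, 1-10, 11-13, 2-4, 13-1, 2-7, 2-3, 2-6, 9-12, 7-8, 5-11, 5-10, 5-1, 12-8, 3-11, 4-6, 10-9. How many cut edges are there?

The edges on the cycle 2-4-6-2 are not bridges since each lies on that cycle.
Every edge lies on some cycle, so there are no bridges.

0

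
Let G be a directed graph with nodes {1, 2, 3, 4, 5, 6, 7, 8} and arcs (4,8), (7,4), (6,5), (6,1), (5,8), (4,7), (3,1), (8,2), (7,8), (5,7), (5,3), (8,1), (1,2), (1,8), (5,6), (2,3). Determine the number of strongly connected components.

3

{1, 2, 3, 8} are all mutually reachable — one SCC of size 4.
{4, 7} are all mutually reachable — one SCC of size 2.
{5, 6} are all mutually reachable — one SCC of size 2.
That gives 3 strongly connected components.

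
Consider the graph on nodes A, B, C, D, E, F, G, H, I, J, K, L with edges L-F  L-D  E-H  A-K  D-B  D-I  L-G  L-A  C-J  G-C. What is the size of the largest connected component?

Starting from E we can reach E, H. That is one component of size 2.
Starting from A we can reach A, B, C, D, F, G, I, J, K, L. That is one component of size 10.
The largest has 10 vertices.

10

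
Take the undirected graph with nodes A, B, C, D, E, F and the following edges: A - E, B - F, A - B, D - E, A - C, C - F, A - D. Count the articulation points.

Removing A increases the component count from 1 to 2, so A is a cut vertex.
By contrast removing F leaves 1 component; it is not a cut vertex. No other vertex is a cut vertex either.

1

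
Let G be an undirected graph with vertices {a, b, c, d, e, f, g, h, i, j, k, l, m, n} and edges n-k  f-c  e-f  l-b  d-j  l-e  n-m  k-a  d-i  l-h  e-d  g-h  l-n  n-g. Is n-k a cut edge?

Yes

Removing n-k leaves no path between n and k: the component count goes from 1 to 2. So it is a bridge.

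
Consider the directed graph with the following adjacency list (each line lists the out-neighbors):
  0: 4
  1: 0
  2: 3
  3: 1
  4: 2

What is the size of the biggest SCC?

5

{0, 1, 2, 3, 4} are all mutually reachable — one SCC of size 5.
The largest has 5 vertices.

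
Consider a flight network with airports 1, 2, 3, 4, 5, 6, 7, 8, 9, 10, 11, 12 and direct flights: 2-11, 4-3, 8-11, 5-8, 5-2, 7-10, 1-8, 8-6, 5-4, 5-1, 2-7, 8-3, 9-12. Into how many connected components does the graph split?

2

Starting from 9 we can reach 9, 12. That is one component of size 2.
Starting from 1 we can reach 1, 2, 3, 4, 5, 6, 7, 8, 10, 11. That is one component of size 10.
Total: 2 components.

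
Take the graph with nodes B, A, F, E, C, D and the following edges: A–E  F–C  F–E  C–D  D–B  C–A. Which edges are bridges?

The edges on the cycle F-C-A-E-F are not bridges since each lies on that cycle.
But removing D–B disconnects D from B; removing C–D disconnects C from D — these are bridges.

B-D, C-D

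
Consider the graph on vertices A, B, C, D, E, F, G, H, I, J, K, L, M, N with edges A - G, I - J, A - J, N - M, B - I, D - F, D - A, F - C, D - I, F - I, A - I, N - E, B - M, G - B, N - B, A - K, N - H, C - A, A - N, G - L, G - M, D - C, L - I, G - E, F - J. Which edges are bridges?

A-K, H-N

The edges on the cycle D-F-C-D are not bridges since each lies on that cycle.
But removing N - H disconnects N from H; removing K - A disconnects K from A — these are bridges.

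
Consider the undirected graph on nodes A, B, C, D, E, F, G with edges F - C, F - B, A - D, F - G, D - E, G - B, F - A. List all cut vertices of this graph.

A, D, F

Removing A increases the component count from 1 to 2, so A is a cut vertex.
Removing D increases the component count from 1 to 2, so D is a cut vertex.
Removing F increases the component count from 1 to 3, so F is a cut vertex.
By contrast removing B leaves 1 component; it is not a cut vertex. No other vertex is a cut vertex either.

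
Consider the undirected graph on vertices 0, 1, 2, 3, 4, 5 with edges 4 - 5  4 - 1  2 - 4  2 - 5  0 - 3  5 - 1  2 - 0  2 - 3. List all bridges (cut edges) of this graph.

The edges on the cycle 2-0-3-2 are not bridges since each lies on that cycle.
Every edge lies on some cycle, so there are no bridges.

none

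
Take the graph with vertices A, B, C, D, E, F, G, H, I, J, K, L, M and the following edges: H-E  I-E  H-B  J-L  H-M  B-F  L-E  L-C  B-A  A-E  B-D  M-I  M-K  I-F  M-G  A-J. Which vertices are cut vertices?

Removing B increases the component count from 1 to 2, so B is a cut vertex.
Removing L increases the component count from 1 to 2, so L is a cut vertex.
Removing M increases the component count from 1 to 3, so M is a cut vertex.
By contrast removing C leaves 1 component; it is not a cut vertex. No other vertex is a cut vertex either.

B, L, M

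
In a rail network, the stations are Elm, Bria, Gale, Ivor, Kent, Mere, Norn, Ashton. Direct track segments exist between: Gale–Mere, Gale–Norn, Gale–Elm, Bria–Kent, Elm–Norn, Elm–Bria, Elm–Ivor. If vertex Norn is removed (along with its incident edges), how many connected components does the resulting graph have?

2

With Norn gone, the remaining components are: {Ashton}; {Elm, Bria, Gale, Ivor, Kent, Mere}.
That is 2 components.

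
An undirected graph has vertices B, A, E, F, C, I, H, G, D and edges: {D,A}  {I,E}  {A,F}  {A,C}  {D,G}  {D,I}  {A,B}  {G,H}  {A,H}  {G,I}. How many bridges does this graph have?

4

The edges on the cycle D-A-H-G-D are not bridges since each lies on that cycle.
But removing E-I disconnects E from I; removing A-C disconnects A from C; removing B-A disconnects B from A; removing F-A disconnects F from A — these are bridges.
That makes 4 bridges.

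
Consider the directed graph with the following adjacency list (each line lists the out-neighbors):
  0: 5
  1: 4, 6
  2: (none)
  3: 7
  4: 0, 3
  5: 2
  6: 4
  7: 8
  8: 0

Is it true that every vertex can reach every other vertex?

No

There is no directed path from 5 to 6, so the graph is not strongly connected.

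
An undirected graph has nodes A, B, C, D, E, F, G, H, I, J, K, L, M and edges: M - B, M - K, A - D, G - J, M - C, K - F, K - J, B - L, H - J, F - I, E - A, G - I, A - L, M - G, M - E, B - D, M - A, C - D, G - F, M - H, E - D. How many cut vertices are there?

1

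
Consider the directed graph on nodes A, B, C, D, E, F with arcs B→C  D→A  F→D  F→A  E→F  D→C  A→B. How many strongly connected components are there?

6

{B} is an SCC by itself.
{D} is an SCC by itself.
{C} is an SCC by itself.
{E} is an SCC by itself.
{F} is an SCC by itself.
(and 1 more singleton SCC)
That gives 6 strongly connected components.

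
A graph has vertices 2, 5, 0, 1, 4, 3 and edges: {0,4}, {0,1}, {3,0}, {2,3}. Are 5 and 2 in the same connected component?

No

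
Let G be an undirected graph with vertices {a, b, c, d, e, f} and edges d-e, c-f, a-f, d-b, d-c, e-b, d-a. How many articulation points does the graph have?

1

Removing d increases the component count from 1 to 2, so d is a cut vertex.
By contrast removing c leaves 1 component; it is not a cut vertex. No other vertex is a cut vertex either.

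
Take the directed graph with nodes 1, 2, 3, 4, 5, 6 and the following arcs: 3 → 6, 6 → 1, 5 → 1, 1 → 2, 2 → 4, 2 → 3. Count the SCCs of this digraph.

{1, 2, 3, 6} are all mutually reachable — one SCC of size 4.
{4} is an SCC by itself.
{5} is an SCC by itself.
That gives 3 strongly connected components.

3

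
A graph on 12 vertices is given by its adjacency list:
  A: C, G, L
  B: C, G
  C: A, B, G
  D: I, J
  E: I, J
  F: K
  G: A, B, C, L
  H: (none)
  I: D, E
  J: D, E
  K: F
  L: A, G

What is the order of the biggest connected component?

H is isolated — a component by itself.
Starting from F we can reach F, K. That is one component of size 2.
Starting from D we can reach D, E, I, J. That is one component of size 4.
Starting from A we can reach A, B, C, G, L. That is one component of size 5.
The largest has 5 vertices.

5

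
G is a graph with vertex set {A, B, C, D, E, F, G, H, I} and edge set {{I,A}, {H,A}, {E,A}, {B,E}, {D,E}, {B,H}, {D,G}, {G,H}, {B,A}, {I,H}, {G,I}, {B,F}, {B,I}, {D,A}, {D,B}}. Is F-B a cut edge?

Yes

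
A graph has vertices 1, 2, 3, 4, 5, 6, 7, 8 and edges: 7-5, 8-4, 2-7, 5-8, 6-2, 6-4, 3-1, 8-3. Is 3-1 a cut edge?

Yes

Removing 3-1 leaves no path between 3 and 1: the component count goes from 1 to 2. So it is a bridge.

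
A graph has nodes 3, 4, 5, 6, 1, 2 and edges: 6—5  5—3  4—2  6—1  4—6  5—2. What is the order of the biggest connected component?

6

Starting from 1 we can reach 1, 2, 3, 4, 5, 6. That is one component of size 6.
The largest has 6 vertices.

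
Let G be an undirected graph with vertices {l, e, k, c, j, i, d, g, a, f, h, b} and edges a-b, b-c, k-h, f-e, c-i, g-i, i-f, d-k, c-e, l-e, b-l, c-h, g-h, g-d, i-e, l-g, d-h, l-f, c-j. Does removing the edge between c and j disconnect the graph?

Removing c-j leaves no path between c and j: the component count goes from 1 to 2. So it is a bridge.

Yes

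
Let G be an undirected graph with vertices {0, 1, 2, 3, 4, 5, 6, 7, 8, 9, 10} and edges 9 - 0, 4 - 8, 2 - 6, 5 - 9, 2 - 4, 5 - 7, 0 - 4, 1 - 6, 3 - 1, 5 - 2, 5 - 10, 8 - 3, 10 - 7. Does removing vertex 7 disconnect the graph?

No

Deleting 7 leaves 1 component (was 1) (its neighbors 5, 10 remain connected to each other), so 7 is not a cut vertex.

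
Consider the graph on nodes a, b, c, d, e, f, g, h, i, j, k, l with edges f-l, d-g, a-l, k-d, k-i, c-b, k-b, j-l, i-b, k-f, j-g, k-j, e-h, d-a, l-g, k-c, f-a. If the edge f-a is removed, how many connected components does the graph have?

2

f and a are still connected via f-l-a, so the component count stays at 2.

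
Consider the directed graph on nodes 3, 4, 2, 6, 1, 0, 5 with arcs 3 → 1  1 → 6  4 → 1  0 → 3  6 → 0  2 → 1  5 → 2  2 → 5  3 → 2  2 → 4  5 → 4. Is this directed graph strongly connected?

Yes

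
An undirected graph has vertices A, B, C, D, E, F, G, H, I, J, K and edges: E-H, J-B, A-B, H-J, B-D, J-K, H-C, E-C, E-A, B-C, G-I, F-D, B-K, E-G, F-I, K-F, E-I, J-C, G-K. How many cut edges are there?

0

The edges on the cycle E-H-J-K-F-I-G-E are not bridges since each lies on that cycle.
Every edge lies on some cycle, so there are no bridges.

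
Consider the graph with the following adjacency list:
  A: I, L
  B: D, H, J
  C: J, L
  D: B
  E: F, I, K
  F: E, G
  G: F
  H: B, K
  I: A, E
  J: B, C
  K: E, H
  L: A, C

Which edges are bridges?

The edges on the cycle K-E-I-A-L-C-J-B-H-K are not bridges since each lies on that cycle.
But removing F-G disconnects F from G; removing E-F disconnects E from F; removing D-B disconnects D from B — these are bridges.

B-D, E-F, F-G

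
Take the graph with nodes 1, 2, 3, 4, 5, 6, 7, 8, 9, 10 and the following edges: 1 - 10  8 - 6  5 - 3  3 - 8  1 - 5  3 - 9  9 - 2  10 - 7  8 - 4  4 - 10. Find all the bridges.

10-7, 2-9, 3-9, 6-8

The edges on the cycle 1-5-3-8-4-10-1 are not bridges since each lies on that cycle.
But removing 8 - 6 disconnects 8 from 6; removing 3 - 9 disconnects 3 from 9; removing 7 - 10 disconnects 7 from 10; removing 2 - 9 disconnects 2 from 9 — these are bridges.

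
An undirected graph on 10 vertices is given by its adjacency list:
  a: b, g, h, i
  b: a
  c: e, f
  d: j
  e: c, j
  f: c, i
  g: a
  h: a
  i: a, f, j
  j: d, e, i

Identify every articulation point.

Removing a increases the component count from 1 to 4, so a is a cut vertex.
Removing i increases the component count from 1 to 2, so i is a cut vertex.
Removing j increases the component count from 1 to 2, so j is a cut vertex.
By contrast removing e leaves 1 component; it is not a cut vertex. No other vertex is a cut vertex either.

a, i, j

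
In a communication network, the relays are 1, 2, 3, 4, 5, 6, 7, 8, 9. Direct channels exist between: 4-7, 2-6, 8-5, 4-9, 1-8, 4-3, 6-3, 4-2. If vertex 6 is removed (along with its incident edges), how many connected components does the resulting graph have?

With 6 gone, the remaining components are: {1, 5, 8}; {2, 3, 4, 7, 9}.
That is 2 components.

2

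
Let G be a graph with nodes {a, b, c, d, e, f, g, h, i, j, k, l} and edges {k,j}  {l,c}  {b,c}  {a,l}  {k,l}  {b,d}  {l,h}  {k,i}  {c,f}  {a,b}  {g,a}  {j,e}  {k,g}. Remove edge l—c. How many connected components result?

1

l and c are still connected via l-a-b-c, so the component count stays at 1.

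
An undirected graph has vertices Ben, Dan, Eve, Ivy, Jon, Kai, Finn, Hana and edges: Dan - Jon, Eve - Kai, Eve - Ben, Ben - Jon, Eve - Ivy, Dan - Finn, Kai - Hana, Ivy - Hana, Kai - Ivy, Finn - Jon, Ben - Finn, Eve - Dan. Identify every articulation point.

Removing Eve increases the component count from 1 to 2, so Eve is a cut vertex.
By contrast removing Finn leaves 1 component; it is not a cut vertex. No other vertex is a cut vertex either.

Eve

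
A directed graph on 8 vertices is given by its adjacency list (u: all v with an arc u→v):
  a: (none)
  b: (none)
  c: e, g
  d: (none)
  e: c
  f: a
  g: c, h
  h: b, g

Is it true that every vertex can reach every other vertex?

There is no directed path from b to c, so the graph is not strongly connected.

No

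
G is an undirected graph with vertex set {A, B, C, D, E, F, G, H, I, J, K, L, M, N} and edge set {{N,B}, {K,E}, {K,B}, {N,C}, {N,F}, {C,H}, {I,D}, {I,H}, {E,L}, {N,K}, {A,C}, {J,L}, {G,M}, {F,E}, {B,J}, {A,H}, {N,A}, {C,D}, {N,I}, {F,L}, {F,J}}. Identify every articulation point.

N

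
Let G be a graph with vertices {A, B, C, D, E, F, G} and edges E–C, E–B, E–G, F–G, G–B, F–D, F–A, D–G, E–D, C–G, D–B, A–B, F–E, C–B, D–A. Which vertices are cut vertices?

none

Removing D, for instance, still leaves 1 component. No single vertex removal increases the component count — the graph has no articulation points.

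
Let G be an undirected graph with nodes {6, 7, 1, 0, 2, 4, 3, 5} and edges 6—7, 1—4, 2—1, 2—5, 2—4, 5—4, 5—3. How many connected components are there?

3

0 is isolated — a component by itself.
Starting from 6 we can reach 6, 7. That is one component of size 2.
Starting from 1 we can reach 1, 2, 3, 4, 5. That is one component of size 5.
Total: 3 components.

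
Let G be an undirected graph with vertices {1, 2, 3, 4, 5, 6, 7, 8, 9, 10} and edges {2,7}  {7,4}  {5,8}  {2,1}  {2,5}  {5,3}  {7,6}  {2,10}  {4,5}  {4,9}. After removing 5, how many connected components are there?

3

With 5 gone, the remaining components are: {3}; {8}; {1, 2, 4, 6, 7, 9, 10}.
That is 3 components.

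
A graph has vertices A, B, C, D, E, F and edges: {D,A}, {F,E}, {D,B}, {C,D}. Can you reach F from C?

No

The component containing C is {A, B, C, D}, and F is not in it.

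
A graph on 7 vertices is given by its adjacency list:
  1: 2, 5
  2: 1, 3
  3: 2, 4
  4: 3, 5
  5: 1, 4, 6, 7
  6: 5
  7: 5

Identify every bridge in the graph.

5-6, 5-7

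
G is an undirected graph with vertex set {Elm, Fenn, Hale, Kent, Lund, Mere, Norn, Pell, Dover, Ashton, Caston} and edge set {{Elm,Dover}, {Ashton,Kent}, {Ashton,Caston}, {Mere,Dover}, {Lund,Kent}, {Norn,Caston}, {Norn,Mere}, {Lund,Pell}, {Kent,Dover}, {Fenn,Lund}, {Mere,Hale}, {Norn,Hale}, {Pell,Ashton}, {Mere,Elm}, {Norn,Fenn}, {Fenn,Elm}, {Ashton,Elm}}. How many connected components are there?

1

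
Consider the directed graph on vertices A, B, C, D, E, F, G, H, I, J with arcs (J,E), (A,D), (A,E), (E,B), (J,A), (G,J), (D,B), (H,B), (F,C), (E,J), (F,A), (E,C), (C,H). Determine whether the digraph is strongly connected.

There is no directed path from A to F, so the graph is not strongly connected.

No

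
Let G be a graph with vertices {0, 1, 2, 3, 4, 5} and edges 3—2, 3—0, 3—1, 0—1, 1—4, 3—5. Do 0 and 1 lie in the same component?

Yes

From 0 we can reach 0, 1, 2, 3, 4, 5, which includes 1.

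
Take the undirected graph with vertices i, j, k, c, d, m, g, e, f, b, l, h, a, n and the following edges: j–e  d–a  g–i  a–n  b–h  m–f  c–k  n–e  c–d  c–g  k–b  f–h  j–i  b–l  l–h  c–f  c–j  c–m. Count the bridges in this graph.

The edges on the cycle c-d-a-n-e-j-c are not bridges since each lies on that cycle.
Every edge lies on some cycle, so there are no bridges.

0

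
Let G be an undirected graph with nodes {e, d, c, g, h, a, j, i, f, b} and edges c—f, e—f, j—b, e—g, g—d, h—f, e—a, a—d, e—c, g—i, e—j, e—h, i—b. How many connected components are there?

Starting from a we can reach a, b, c, d, e, f, g, h, i, j. That is one component of size 10.
Total: 1 component.

1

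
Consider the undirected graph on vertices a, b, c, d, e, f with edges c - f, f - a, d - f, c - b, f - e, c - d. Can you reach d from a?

From a we can reach a, b, c, d, e, f, which includes d.

Yes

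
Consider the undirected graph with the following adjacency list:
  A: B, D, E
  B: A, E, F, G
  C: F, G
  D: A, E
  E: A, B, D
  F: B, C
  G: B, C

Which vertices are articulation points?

B

Removing B increases the component count from 1 to 2, so B is a cut vertex.
By contrast removing C leaves 1 component; it is not a cut vertex. No other vertex is a cut vertex either.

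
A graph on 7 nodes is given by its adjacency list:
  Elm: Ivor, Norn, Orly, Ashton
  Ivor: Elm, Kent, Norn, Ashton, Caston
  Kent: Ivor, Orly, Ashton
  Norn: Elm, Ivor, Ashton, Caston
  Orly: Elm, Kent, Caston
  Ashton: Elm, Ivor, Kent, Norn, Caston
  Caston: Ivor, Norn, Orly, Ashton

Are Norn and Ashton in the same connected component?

Yes

From Norn we can reach Elm, Ivor, Kent, Norn, Orly, Ashton, Caston, which includes Ashton.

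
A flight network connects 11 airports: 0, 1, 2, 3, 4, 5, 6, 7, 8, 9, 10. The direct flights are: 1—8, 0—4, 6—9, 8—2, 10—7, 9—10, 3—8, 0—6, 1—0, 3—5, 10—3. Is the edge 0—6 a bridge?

After removing 0—6, the path 0-1-8-3-10-9-6 still connects them, so the edge is not a bridge.

No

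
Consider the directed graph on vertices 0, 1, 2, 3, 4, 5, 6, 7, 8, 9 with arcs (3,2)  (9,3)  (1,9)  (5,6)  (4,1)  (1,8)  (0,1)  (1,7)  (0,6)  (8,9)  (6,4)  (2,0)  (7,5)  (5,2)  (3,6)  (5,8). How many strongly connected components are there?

{0, 1, 2, 3, 4, 5, 6, 7, 8, 9} are all mutually reachable — one SCC of size 10.
That gives 1 strongly connected component.

1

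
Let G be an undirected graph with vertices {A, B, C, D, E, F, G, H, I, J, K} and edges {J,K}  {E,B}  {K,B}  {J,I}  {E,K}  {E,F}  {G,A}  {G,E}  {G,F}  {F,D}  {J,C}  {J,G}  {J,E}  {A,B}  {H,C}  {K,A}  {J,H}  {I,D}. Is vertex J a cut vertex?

Yes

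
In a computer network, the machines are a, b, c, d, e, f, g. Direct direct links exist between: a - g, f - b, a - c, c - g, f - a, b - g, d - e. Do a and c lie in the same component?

From a we can reach a, b, c, f, g, which includes c.

Yes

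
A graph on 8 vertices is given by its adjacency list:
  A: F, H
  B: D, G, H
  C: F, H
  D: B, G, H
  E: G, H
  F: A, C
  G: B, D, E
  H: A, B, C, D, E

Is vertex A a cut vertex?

No

Deleting A leaves 1 component (was 1) (its neighbors F, H remain connected to each other), so A is not a cut vertex.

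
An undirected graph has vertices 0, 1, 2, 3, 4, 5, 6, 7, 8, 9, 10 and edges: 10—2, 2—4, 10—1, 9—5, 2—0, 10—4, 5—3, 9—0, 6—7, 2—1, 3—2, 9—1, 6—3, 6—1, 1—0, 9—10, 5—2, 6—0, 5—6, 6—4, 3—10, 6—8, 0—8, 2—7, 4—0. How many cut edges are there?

0

The edges on the cycle 5-6-7-2-5 are not bridges since each lies on that cycle.
Every edge lies on some cycle, so there are no bridges.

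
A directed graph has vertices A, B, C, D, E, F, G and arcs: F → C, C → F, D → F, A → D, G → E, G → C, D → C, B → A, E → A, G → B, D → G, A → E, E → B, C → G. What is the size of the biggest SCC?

7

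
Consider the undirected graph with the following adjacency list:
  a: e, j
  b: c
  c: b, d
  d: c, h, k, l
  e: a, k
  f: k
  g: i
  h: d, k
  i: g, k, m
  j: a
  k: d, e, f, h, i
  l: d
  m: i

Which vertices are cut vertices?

a, c, d, e, i, k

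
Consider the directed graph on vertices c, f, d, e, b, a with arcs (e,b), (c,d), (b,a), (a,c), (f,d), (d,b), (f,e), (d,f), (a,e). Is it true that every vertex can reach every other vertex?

Yes

From e we can reach every vertex (a, b, c, d, e, f), and every vertex can reach e (a, b, c, d, e, f). So the whole graph is one strongly connected component.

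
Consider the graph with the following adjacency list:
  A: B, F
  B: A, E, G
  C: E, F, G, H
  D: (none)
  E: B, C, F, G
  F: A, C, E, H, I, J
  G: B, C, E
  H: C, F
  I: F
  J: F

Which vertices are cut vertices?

F

Removing F increases the component count from 2 to 4, so F is a cut vertex.
By contrast removing B leaves 2 components; it is not a cut vertex. No other vertex is a cut vertex either.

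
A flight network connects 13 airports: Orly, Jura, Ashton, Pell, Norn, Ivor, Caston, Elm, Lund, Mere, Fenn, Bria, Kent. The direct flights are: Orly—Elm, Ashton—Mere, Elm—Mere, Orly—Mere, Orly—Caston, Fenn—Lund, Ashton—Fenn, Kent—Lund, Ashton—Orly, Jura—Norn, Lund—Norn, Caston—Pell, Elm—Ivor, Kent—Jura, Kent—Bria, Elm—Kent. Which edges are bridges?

Bria-Kent, Caston-Orly, Caston-Pell, Elm-Ivor

The edges on the cycle Ashton-Orly-Elm-Kent-Jura-Norn-Lund-Fenn-Ashton are not bridges since each lies on that cycle.
But removing Bria—Kent disconnects Bria from Kent; removing Ivor—Elm disconnects Ivor from Elm; removing Orly—Caston disconnects Orly from Caston; removing Pell—Caston disconnects Pell from Caston — these are bridges.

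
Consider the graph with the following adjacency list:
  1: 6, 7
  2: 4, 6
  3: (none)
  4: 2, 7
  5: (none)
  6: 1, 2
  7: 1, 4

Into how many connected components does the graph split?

5 is isolated — a component by itself.
3 is isolated — a component by itself.
Starting from 1 we can reach 1, 2, 4, 6, 7. That is one component of size 5.
Total: 3 components.

3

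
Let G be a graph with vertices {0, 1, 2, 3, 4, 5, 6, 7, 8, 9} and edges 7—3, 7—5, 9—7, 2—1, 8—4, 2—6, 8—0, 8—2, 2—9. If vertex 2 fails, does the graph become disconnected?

Deleting 2 raises the number of components from 1 to 4, so 2 is a cut vertex.

Yes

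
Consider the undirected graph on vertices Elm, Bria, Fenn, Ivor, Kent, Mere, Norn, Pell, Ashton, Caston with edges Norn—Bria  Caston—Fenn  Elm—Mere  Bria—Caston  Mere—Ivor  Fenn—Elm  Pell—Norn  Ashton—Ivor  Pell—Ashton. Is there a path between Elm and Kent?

No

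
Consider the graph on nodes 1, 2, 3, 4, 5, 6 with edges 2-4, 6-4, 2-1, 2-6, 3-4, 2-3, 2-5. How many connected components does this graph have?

1

Starting from 1 we can reach 1, 2, 3, 4, 5, 6. That is one component of size 6.
Total: 1 component.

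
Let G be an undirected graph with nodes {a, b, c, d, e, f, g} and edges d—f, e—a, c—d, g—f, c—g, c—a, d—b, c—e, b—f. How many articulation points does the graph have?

Removing c increases the component count from 1 to 2, so c is a cut vertex.
By contrast removing a leaves 1 component; it is not a cut vertex. No other vertex is a cut vertex either.

1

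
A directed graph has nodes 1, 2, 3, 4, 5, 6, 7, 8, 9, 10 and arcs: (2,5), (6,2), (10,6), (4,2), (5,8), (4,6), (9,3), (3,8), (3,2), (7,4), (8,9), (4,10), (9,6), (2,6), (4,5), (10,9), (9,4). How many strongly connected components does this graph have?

{2, 3, 4, 5, 6, 8, 9, 10} are all mutually reachable — one SCC of size 8.
{7} is an SCC by itself.
{1} is an SCC by itself.
That gives 3 strongly connected components.

3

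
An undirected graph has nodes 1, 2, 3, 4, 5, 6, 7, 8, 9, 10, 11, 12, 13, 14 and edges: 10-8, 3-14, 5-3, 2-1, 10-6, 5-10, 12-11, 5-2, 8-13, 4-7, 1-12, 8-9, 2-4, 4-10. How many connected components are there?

Starting from 1 we can reach 1, 2, 3, 4, 5, 6, 7, 8, 9, 10, 11, 12, 13, 14. That is one component of size 14.
Total: 1 component.

1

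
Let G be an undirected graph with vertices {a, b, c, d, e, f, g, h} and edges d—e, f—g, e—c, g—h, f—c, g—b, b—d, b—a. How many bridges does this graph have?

The edges on the cycle f-g-b-d-e-c-f are not bridges since each lies on that cycle.
But removing g—h disconnects g from h; removing b—a disconnects b from a — these are bridges.
That makes 2 bridges.

2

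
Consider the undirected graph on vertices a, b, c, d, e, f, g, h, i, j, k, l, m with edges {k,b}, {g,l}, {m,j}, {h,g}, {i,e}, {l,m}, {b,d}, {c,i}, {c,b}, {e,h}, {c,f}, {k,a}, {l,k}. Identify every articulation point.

Removing b increases the component count from 1 to 2, so b is a cut vertex.
Removing c increases the component count from 1 to 2, so c is a cut vertex.
Removing k increases the component count from 1 to 2, so k is a cut vertex.
Likewise l, m are cut vertices.
By contrast removing e leaves 1 component; it is not a cut vertex. No other vertex is a cut vertex either.

b, c, k, l, m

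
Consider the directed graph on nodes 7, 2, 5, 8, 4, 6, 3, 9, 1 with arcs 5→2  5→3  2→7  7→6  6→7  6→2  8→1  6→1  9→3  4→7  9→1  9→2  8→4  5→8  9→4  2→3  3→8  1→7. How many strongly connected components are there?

{1, 2, 3, 4, 6, 7, 8} are all mutually reachable — one SCC of size 7.
{9} is an SCC by itself.
{5} is an SCC by itself.
That gives 3 strongly connected components.

3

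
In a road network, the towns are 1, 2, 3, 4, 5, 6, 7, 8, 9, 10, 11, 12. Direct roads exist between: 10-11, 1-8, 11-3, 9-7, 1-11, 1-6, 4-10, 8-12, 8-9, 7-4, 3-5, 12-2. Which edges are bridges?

1-6, 11-3, 12-2, 12-8, 3-5

The edges on the cycle 1-8-9-7-4-10-11-1 are not bridges since each lies on that cycle.
But removing 11-3 disconnects 11 from 3; removing 5-3 disconnects 5 from 3; removing 12-2 disconnects 12 from 2; removing 8-12 disconnects 8 from 12 — these are bridges.
In total 5 edges are bridges.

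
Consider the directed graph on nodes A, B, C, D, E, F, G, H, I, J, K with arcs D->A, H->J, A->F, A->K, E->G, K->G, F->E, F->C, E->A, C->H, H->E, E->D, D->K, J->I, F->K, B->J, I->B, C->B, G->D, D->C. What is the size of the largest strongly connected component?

8

{A, C, D, E, F, G, H, K} are all mutually reachable — one SCC of size 8.
{B, I, J} are all mutually reachable — one SCC of size 3.
The largest has 8 vertices.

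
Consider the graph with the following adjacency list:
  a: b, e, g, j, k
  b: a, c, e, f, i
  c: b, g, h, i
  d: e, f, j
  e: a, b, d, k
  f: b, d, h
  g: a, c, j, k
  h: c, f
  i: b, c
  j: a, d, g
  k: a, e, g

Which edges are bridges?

The edges on the cycle b-e-d-f-h-c-b are not bridges since each lies on that cycle.
Every edge lies on some cycle, so there are no bridges.

none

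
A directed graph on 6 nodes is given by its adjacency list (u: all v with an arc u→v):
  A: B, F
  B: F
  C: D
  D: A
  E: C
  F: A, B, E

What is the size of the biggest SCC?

{A, B, C, D, E, F} are all mutually reachable — one SCC of size 6.
The largest has 6 vertices.

6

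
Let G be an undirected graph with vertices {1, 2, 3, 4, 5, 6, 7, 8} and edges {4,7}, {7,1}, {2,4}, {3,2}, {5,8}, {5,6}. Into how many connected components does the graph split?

2

Starting from 5 we can reach 5, 6, 8. That is one component of size 3.
Starting from 1 we can reach 1, 2, 3, 4, 7. That is one component of size 5.
Total: 2 components.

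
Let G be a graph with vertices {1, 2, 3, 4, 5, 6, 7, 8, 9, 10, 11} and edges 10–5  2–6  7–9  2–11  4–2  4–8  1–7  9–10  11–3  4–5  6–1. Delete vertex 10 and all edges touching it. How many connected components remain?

With 10 gone, the remaining components are: {1, 2, 3, 4, 5, 6, 7, 8, 9, 11}.
That is 1 component.

1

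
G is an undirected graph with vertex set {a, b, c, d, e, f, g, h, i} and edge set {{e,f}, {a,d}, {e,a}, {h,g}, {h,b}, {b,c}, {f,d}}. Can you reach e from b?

The component containing b is {b, c, g, h}, and e is not in it.

No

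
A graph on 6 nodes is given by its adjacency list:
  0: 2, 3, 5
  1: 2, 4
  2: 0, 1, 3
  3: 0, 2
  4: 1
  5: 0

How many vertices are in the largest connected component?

6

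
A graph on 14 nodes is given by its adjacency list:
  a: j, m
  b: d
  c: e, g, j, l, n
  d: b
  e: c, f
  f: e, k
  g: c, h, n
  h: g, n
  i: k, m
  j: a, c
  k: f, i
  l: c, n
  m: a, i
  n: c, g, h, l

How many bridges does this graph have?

1

The edges on the cycle c-e-f-k-i-m-a-j-c are not bridges since each lies on that cycle.
But removing d-b disconnects d from b — this is a bridge.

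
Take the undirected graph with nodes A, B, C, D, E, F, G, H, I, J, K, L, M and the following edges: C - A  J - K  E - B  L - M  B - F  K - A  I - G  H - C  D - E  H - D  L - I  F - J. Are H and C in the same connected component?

Yes

From H we can reach A, B, C, D, E, F, H, J, K, which includes C.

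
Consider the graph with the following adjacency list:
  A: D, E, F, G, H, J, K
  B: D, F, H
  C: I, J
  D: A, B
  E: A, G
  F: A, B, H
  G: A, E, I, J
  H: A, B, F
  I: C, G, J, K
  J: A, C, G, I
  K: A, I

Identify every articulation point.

A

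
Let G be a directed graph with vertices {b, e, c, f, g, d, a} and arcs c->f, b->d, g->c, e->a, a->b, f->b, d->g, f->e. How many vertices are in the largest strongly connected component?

7

{a, b, c, d, e, f, g} are all mutually reachable — one SCC of size 7.
The largest has 7 vertices.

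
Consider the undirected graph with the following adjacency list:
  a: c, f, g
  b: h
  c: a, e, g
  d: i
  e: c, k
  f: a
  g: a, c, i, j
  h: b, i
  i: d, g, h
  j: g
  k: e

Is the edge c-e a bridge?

Removing c-e leaves no path between c and e: the component count goes from 1 to 2. So it is a bridge.

Yes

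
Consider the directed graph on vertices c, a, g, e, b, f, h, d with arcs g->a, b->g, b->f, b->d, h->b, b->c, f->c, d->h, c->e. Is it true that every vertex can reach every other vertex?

No

There is no directed path from g to h, so the graph is not strongly connected.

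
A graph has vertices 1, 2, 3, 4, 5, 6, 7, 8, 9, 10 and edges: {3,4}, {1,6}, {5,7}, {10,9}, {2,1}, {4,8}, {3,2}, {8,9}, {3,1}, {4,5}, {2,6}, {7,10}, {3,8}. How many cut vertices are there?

1

Removing 3 increases the component count from 1 to 2, so 3 is a cut vertex.
By contrast removing 5 leaves 1 component; it is not a cut vertex. No other vertex is a cut vertex either.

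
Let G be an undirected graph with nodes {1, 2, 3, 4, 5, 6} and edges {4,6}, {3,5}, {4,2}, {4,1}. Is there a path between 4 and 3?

No

The component containing 4 is {1, 2, 4, 6}, and 3 is not in it.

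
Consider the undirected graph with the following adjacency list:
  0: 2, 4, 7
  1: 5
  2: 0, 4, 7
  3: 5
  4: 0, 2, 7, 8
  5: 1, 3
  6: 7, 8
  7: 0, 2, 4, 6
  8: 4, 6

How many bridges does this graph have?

2

The edges on the cycle 0-4-8-6-7-0 are not bridges since each lies on that cycle.
But removing 1-5 disconnects 1 from 5; removing 3-5 disconnects 3 from 5 — these are bridges.
That makes 2 bridges.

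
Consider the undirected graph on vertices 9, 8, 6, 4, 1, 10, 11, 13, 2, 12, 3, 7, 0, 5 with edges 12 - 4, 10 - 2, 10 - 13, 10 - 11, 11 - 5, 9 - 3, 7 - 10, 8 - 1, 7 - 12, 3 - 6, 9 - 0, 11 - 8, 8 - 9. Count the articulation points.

Removing 3 increases the component count from 1 to 2, so 3 is a cut vertex.
Removing 7 increases the component count from 1 to 2, so 7 is a cut vertex.
Removing 8 increases the component count from 1 to 3, so 8 is a cut vertex.
Likewise 9, 10, 11, 12 are cut vertices.
By contrast removing 2 leaves 1 component; it is not a cut vertex. No other vertex is a cut vertex either.

7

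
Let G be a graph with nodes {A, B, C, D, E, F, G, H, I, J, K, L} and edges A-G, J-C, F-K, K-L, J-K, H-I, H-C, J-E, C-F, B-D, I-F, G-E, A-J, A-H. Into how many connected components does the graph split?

Starting from B we can reach B, D. That is one component of size 2.
Starting from A we can reach A, C, E, F, G, H, I, J, K, L. That is one component of size 10.
Total: 2 components.

2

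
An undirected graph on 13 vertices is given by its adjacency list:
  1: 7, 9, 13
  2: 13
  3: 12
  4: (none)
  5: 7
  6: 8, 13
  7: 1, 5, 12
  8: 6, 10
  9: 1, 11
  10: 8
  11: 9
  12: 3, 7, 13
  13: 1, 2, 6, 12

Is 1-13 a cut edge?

After removing 1-13, the path 1-7-12-13 still connects them, so the edge is not a bridge.

No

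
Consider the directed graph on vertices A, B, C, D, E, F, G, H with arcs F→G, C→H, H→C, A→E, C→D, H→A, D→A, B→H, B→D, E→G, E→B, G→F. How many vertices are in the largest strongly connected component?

6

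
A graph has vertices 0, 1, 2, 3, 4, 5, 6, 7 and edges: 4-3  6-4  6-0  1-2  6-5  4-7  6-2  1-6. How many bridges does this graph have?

The edges on the cycle 1-6-2-1 are not bridges since each lies on that cycle.
But removing 6-5 disconnects 6 from 5; removing 4-7 disconnects 4 from 7; removing 4-3 disconnects 4 from 3; removing 6-0 disconnects 6 from 0 — these are bridges.
In total 5 edges are bridges.

5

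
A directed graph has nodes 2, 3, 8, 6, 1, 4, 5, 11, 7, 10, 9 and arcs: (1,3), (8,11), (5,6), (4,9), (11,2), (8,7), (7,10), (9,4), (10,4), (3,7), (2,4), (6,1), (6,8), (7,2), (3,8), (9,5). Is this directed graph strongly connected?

Yes

From 4 we can reach every vertex (1, 2, 3, 4, 5, 6, 7, 8, 9, 10, 11), and every vertex can reach 4 (1, 2, 3, 4, 5, 6, 7, 8, 9, 10, 11). So the whole graph is one strongly connected component.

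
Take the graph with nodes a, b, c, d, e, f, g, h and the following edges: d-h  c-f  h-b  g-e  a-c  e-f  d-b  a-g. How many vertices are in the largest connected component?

5

Starting from b we can reach b, d, h. That is one component of size 3.
Starting from a we can reach a, c, e, f, g. That is one component of size 5.
The largest has 5 vertices.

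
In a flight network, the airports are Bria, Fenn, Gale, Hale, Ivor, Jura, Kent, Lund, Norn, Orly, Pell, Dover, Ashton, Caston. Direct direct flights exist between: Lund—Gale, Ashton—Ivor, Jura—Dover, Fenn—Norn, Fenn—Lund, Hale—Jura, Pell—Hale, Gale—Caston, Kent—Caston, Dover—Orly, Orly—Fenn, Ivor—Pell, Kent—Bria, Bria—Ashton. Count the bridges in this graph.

1

The edges on the cycle Kent-Bria-Ashton-Ivor-Pell-Hale-Jura-Dover-Orly-Fenn-Lund-Gale-Caston-Kent are not bridges since each lies on that cycle.
But removing Fenn—Norn disconnects Fenn from Norn — this is a bridge.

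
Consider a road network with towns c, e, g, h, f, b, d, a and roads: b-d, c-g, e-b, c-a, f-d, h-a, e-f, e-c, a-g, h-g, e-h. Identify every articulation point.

e

Removing e increases the component count from 1 to 2, so e is a cut vertex.
By contrast removing h leaves 1 component; it is not a cut vertex. No other vertex is a cut vertex either.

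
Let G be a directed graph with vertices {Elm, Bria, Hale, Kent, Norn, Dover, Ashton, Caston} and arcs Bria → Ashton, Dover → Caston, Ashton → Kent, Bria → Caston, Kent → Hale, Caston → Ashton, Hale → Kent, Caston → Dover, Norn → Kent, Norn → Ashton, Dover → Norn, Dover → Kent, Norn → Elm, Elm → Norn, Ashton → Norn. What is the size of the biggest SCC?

{Elm, Norn, Ashton} are all mutually reachable — one SCC of size 3.
{Hale, Kent} are all mutually reachable — one SCC of size 2.
{Dover, Caston} are all mutually reachable — one SCC of size 2.
{Bria} is an SCC by itself.
The largest has 3 vertices.

3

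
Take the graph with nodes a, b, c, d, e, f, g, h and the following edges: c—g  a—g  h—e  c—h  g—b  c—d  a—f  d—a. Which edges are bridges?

a-f, b-g, c-h, e-h

The edges on the cycle c-d-a-g-c are not bridges since each lies on that cycle.
But removing h—e disconnects h from e; removing g—b disconnects g from b; removing a—f disconnects a from f; removing c—h disconnects c from h — these are bridges.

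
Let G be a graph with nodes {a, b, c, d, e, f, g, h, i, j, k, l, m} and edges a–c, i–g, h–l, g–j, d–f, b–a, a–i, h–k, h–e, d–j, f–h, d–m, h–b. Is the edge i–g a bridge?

No

After removing i–g, the path i-a-b-h-f-d-j-g still connects them, so the edge is not a bridge.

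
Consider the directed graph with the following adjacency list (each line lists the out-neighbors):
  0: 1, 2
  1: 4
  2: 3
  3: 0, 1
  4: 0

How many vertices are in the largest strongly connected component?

5

{0, 1, 2, 3, 4} are all mutually reachable — one SCC of size 5.
The largest has 5 vertices.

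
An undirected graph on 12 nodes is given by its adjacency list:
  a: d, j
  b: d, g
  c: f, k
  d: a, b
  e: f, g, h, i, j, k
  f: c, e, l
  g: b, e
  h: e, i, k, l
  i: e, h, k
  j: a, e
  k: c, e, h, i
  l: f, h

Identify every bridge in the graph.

none

The edges on the cycle e-i-k-e are not bridges since each lies on that cycle.
Every edge lies on some cycle, so there are no bridges.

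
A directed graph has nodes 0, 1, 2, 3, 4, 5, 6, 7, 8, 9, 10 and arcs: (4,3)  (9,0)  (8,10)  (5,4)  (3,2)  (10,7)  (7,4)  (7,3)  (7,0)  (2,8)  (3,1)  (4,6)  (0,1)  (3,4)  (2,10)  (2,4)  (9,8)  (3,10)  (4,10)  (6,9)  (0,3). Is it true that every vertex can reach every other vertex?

There is no directed path from 9 to 5, so the graph is not strongly connected.

No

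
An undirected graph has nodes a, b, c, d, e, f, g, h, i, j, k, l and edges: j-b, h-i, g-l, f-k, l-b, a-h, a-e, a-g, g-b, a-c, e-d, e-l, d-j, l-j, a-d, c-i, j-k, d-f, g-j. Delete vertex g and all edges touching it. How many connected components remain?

With g gone, the remaining components are: {a, b, c, d, e, f, h, i, j, k, l}.
That is 1 component.

1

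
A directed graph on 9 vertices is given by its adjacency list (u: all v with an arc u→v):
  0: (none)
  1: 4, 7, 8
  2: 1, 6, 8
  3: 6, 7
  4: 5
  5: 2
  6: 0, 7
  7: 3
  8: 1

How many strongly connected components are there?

3

{1, 2, 4, 5, 8} are all mutually reachable — one SCC of size 5.
{3, 6, 7} are all mutually reachable — one SCC of size 3.
{0} is an SCC by itself.
That gives 3 strongly connected components.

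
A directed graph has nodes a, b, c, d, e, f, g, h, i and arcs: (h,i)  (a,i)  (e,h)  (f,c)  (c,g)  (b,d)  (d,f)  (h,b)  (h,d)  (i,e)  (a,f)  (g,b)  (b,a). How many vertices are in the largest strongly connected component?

9

{a, b, c, d, e, f, g, h, i} are all mutually reachable — one SCC of size 9.
The largest has 9 vertices.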